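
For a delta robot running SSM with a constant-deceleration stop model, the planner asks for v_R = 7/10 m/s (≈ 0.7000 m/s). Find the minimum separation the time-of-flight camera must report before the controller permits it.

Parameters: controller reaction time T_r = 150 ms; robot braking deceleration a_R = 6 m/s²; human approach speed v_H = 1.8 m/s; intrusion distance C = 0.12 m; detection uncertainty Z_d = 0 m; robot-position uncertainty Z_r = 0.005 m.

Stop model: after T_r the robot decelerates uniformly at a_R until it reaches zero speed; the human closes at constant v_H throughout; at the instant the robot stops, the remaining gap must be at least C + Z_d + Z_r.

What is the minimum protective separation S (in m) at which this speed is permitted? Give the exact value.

braking lasts T_s = (7/10)/6 = 0.1167 s
reaction-phase robot travel = 0.7000·0.1500 = 0.1050 m
robot covers 0.7000·0.1167 − ½·6.0000·0.1167² = 0.0408 m while stopping
human closes 1.8000·0.2667 = 0.4800 m
margins: 0.1200+0.0000+0.0050 = 0.1250 m
S_min ≈ 0.1050+0.0408+0.4800+0.1250  ⇒  S_min = 901/1200 m

S_min = 901/1200 m = 0.7508 m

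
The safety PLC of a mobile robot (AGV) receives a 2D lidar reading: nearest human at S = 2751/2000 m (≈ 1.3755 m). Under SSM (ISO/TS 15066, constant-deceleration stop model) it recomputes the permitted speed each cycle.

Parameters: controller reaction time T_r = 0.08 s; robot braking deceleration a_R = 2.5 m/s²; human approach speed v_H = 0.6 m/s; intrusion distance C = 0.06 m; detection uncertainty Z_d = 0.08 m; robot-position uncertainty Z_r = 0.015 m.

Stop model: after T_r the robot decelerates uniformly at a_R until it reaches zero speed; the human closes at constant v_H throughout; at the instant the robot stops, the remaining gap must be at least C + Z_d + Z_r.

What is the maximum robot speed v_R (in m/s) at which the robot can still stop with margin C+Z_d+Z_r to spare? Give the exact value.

at the boundary: (1/5)·v² + (8/25)·v + (-469/400) = 0
  disc = (8/25)² − 4·(1/5)·(-469/400) = 2601/2500 ; √disc = 51/50
  v_R = (−(8/25) + 51/50) / (2·(1/5)) = 7/4 m/s
check:
stop time T_s = (7/4)/(5/2) = 0.7000 s
robot covers v_R·T_r = 1.7500·0.0800 = 0.1400 m before braking
robot under decel: 1.7500²/(2·2.5000) = 0.6125 m
human over T_r+T_s: 0.6000·(0.0800+0.7000) = 0.4680 m
residual clearance needed = 0.0600+0.0800+0.0150 = 0.1550 m
sum ≈ 0.1400+0.6125+0.4680+0.1550 ≈ 1.3755 m = S ✓

v_R_max = 7/4 m/s = 1.7500 m/s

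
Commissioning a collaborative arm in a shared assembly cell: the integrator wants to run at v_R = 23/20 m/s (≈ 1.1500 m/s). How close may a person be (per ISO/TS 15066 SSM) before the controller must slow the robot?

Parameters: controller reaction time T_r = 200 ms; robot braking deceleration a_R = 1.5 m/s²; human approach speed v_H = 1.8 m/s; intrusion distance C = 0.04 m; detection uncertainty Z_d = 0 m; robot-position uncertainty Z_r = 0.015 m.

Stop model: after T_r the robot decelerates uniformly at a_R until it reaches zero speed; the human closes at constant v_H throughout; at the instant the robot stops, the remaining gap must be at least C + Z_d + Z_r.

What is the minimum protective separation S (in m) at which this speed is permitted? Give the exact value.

T_s = v_R/a_R = (23/20)/(3/2) = 0.7667 s
robot in T_r: 1.1500·0.2000 = 0.2300 m
braking distance = 1.1500²/(2·1.5000) = 0.4408 m
person approaches 1.8000·(0.2000+0.7667) = 1.7400 m
C+Z_d+Z_r = 0.0400+0.0000+0.0150 = 0.0550 m
S_min ≈ 0.2300+0.4408+1.7400+0.0550  ⇒  S_min = 2959/1200 m

S_min = 2959/1200 m = 2.4658 m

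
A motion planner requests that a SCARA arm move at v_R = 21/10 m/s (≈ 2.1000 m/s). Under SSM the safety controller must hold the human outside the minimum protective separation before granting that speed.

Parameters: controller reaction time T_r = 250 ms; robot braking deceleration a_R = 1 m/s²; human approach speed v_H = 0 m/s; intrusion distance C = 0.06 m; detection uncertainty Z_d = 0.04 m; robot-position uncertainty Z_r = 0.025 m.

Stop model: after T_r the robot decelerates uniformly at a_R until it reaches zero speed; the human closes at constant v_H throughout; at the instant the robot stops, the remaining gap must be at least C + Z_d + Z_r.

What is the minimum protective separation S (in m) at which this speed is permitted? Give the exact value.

S_min = 571/200 m = 2.8550 m

T_s = v_R/a_R = (21/10)/1 = 2.1000 s
robot in T_r: 2.1000·0.2500 = 0.5250 m
robot covers 2.1000·2.1000 − ½·1.0000·2.1000² = 2.2050 m while stopping
person approaches 0.0000·(0.2500+2.1000) = 0.0000 m
margins: 0.0600+0.0400+0.0250 = 0.1250 m
S_min ≈ 0.5250+2.2050+0.0000+0.1250  ⇒  S_min = 571/200 m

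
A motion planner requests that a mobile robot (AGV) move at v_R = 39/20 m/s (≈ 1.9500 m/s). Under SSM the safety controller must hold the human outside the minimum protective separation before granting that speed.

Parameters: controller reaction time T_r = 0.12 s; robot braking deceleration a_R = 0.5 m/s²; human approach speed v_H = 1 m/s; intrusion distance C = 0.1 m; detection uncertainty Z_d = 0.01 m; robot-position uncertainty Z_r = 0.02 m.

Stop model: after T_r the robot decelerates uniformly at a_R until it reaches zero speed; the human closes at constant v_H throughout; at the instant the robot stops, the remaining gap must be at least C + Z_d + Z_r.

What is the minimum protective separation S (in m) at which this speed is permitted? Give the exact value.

T_s = v_R/a_R = (39/20)/(1/2) = 3.9000 s
robot covers v_R·T_r = 1.9500·0.1200 = 0.2340 m before braking
braking distance = 1.9500²/(2·0.5000) = 3.8025 m
person approaches 1.0000·(0.1200+3.9000) = 4.0200 m
C+Z_d+Z_r = 0.1000+0.0100+0.0200 = 0.1300 m
S_min ≈ 0.2340+3.8025+4.0200+0.1300  ⇒  S_min = 16373/2000 m

S_min = 16373/2000 m = 8.1865 m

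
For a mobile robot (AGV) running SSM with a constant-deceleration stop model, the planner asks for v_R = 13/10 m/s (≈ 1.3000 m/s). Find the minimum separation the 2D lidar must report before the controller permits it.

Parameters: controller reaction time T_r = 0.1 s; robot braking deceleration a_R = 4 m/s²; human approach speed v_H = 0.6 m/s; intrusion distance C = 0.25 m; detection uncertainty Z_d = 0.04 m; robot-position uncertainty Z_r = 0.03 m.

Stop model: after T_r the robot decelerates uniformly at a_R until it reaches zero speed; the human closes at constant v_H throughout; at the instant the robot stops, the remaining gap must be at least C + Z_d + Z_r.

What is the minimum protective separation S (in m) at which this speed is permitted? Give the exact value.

S_min = 733/800 m = 0.9163 m

braking lasts T_s = (13/10)/4 = 0.3250 s
robot covers v_R·T_r = 1.3000·0.1000 = 0.1300 m before braking
robot covers 1.3000·0.3250 − ½·4.0000·0.3250² = 0.2112 m while stopping
person approaches 0.6000·(0.1000+0.3250) = 0.2550 m
residual clearance needed = 0.2500+0.0400+0.0300 = 0.3200 m
S_min ≈ 0.1300+0.2112+0.2550+0.3200  ⇒  S_min = 733/800 m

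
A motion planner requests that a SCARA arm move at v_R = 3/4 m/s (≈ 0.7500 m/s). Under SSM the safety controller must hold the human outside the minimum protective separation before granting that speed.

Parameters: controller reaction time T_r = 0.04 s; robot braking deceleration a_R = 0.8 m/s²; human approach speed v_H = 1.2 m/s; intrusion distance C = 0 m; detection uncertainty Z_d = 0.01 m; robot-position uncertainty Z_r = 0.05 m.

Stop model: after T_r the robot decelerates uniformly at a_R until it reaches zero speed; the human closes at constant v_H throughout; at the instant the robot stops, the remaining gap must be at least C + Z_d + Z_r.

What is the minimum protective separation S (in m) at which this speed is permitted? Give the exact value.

S_min = 25833/16000 m = 1.6146 m

T_s = v_R/a_R = (3/4)/(4/5) = 0.9375 s
robot covers v_R·T_r = 0.7500·0.0400 = 0.0300 m before braking
robot covers 0.7500·0.9375 − ½·0.8000·0.9375² = 0.3516 m while stopping
person approaches 1.2000·(0.0400+0.9375) = 1.1730 m
residual clearance needed = 0.0000+0.0100+0.0500 = 0.0600 m
S_min ≈ 0.0300+0.3516+1.1730+0.0600  ⇒  S_min = 25833/16000 m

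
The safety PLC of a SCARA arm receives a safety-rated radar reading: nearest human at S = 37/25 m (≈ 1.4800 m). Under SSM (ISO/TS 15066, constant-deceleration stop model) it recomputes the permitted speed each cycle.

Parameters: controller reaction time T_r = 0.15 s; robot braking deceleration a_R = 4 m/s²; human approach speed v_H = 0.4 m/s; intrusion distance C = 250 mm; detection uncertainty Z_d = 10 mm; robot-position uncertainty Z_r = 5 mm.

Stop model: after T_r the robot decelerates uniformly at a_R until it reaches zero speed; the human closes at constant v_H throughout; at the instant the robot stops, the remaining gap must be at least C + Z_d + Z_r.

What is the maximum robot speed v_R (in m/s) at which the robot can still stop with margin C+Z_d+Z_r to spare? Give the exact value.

quadratic (1/8)·v² + (1/4)·v + (-231/200) = 0
  disc = (1/4)² − 4·(1/8)·(-231/200) = 16/25 ; √disc = 4/5
  v_R = (−(1/4) + 4/5) / (2·(1/8)) = 11/5 m/s
check:
stop time T_s = (11/5)/4 = 0.5500 s
robot covers v_R·T_r = 2.2000·0.1500 = 0.3300 m before braking
robot covers 2.2000·0.5500 − ½·4.0000·0.5500² = 0.6050 m while stopping
human over T_r+T_s: 0.4000·(0.1500+0.5500) = 0.2800 m
residual clearance needed = 0.2500+0.0100+0.0050 = 0.2650 m
sum ≈ 0.3300+0.6050+0.2800+0.2650 ≈ 1.4800 m = S ✓

v_R_max = 11/5 m/s = 2.2000 m/s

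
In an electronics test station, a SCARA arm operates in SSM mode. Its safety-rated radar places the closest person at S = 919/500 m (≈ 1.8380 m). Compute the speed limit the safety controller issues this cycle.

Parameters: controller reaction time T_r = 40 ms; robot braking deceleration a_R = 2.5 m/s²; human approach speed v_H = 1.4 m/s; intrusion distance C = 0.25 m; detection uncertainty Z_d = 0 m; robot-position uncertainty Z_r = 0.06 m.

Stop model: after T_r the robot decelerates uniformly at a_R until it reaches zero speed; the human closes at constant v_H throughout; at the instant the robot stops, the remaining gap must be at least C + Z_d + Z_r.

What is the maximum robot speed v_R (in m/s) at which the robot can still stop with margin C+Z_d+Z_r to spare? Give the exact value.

at the boundary: (1/5)·v² + (3/5)·v + (-184/125) = 0
  disc = (3/5)² − 4·(1/5)·(-184/125) = 961/625 ; √disc = 31/25
  v_R = (−(3/5) + 31/25) / (2·(1/5)) = 8/5 m/s
check:
stop time T_s = (8/5)/(5/2) = 0.6400 s
robot covers v_R·T_r = 1.6000·0.0400 = 0.0640 m before braking
braking distance = 1.6000²/(2·2.5000) = 0.5120 m
human closes 1.4000·0.6800 = 0.9520 m
C+Z_d+Z_r = 0.2500+0.0000+0.0600 = 0.3100 m
sum ≈ 0.0640+0.5120+0.9520+0.3100 ≈ 1.8380 m = S ✓

v_R_max = 8/5 m/s = 1.6000 m/s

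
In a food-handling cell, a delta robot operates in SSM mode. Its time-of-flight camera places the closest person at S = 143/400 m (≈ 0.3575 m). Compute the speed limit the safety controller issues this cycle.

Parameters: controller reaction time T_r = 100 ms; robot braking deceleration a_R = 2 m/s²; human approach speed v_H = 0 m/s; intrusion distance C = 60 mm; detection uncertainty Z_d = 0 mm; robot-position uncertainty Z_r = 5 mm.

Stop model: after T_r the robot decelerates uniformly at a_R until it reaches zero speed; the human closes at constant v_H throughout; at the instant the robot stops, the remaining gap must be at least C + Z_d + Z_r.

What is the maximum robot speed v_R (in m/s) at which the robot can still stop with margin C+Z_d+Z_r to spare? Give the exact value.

quadratic (1/4)·v² + (1/10)·v + (-117/400) = 0
  disc = (1/10)² − 4·(1/4)·(-117/400) = 121/400 ; √disc = 11/20
  v_R = (−(1/10) + 11/20) / (2·(1/4)) = 9/10 m/s
check:
T_s = v_R/a_R = (9/10)/2 = 0.4500 s
reaction-phase robot travel = 0.9000·0.1000 = 0.0900 m
robot under decel: 0.9000²/(2·2.0000) = 0.2025 m
human over T_r+T_s: 0.0000·(0.1000+0.4500) = 0.0000 m
C+Z_d+Z_r = 0.0600+0.0000+0.0050 = 0.0650 m
sum ≈ 0.0900+0.2025+0.0000+0.0650 ≈ 0.3575 m = S ✓

v_R_max = 9/10 m/s = 0.9000 m/s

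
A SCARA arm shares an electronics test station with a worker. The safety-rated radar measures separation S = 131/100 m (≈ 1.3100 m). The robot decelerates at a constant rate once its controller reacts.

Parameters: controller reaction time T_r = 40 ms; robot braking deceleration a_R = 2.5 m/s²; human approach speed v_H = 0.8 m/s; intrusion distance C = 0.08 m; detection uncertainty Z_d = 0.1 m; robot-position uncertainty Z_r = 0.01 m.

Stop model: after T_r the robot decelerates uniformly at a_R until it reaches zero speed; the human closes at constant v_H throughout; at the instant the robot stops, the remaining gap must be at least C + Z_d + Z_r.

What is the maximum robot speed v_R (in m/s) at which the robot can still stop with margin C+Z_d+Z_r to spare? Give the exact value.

v_R_max = 8/5 m/s = 1.6000 m/s

quadratic (1/5)·v² + (9/25)·v + (-136/125) = 0
  disc = (9/25)² − 4·(1/5)·(-136/125) = 1 ; √disc = 1
  v_R = (−(9/25) + 1) / (2·(1/5)) = 8/5 m/s
check:
stop time T_s = (8/5)/(5/2) = 0.6400 s
robot in T_r: 1.6000·0.0400 = 0.0640 m
braking distance = 1.6000²/(2·2.5000) = 0.5120 m
human over T_r+T_s: 0.8000·(0.0400+0.6400) = 0.5440 m
C+Z_d+Z_r = 0.0800+0.1000+0.0100 = 0.1900 m
sum ≈ 0.0640+0.5120+0.5440+0.1900 ≈ 1.3100 m = S ✓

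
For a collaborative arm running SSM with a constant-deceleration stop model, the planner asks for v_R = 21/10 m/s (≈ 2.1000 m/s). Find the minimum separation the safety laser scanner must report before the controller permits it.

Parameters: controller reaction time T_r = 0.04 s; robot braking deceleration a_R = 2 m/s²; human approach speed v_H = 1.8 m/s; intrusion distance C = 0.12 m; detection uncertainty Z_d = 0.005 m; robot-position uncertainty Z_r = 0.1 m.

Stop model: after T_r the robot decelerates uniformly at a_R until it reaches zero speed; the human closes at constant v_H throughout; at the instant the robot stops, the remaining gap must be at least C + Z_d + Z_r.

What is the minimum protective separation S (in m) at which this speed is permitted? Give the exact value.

S_min = 6747/2000 m = 3.3735 m

stop time T_s = (21/10)/2 = 1.0500 s
robot in T_r: 2.1000·0.0400 = 0.0840 m
braking distance = 2.1000²/(2·2.0000) = 1.1025 m
person approaches 1.8000·(0.0400+1.0500) = 1.9620 m
margins: 0.1200+0.0050+0.1000 = 0.2250 m
S_min ≈ 0.0840+1.1025+1.9620+0.2250  ⇒  S_min = 6747/2000 m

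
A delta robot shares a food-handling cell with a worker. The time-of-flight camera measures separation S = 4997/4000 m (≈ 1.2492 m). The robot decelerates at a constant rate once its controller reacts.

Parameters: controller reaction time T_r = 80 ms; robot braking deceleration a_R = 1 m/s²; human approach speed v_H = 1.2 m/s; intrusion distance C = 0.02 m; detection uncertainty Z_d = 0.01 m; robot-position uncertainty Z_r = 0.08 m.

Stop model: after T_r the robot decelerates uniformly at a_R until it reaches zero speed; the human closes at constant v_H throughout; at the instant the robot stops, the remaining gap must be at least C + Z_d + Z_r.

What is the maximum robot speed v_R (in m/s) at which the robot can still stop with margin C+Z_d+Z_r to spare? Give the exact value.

v_R_max = 13/20 m/s = 0.6500 m/s

collect terms ⇒ (1/2)·v_R² + (32/25)·v_R + (-4173/4000) = 0
  disc = (32/25)² − 4·(1/2)·(-4173/4000) = 37249/10000 ; √disc = 193/100
  v_R = (−(32/25) + 193/100) / (2·(1/2)) = 13/20 m/s
check:
T_s = v_R/a_R = (13/20)/1 = 0.6500 s
reaction-phase robot travel = 0.6500·0.0800 = 0.0520 m
braking distance = 0.6500²/(2·1.0000) = 0.2112 m
person approaches 1.2000·(0.0800+0.6500) = 0.8760 m
residual clearance needed = 0.0200+0.0100+0.0800 = 0.1100 m
sum ≈ 0.0520+0.2112+0.8760+0.1100 ≈ 1.2492 m = S ✓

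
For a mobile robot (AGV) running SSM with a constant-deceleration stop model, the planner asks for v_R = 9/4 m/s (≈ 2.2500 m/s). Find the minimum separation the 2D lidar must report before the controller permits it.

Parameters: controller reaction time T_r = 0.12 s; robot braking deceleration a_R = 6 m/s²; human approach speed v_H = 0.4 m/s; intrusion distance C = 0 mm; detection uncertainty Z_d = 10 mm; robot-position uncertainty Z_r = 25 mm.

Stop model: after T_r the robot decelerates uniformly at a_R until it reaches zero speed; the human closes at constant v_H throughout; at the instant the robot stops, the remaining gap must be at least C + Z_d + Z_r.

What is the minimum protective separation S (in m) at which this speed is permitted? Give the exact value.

S_min = 7399/8000 m = 0.9249 m

stop time T_s = (9/4)/6 = 0.3750 s
robot in T_r: 2.2500·0.1200 = 0.2700 m
robot under decel: 2.2500²/(2·6.0000) = 0.4219 m
human closes 0.4000·0.4950 = 0.1980 m
residual clearance needed = 0.0000+0.0100+0.0250 = 0.0350 m
S_min ≈ 0.2700+0.4219+0.1980+0.0350  ⇒  S_min = 7399/8000 m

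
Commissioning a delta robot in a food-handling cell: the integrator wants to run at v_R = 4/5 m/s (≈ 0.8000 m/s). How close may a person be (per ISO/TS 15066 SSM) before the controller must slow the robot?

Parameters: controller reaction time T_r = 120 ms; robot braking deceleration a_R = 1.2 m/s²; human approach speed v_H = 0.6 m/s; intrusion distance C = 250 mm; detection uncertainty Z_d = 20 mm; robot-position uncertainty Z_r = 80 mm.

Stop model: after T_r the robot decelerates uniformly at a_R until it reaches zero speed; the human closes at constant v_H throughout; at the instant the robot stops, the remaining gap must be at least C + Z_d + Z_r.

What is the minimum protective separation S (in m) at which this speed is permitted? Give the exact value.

S_min = 1777/1500 m = 1.1847 m

T_s = v_R/a_R = (4/5)/(6/5) = 0.6667 s
robot in T_r: 0.8000·0.1200 = 0.0960 m
robot covers 0.8000·0.6667 − ½·1.2000·0.6667² = 0.2667 m while stopping
human closes 0.6000·0.7867 = 0.4720 m
residual clearance needed = 0.2500+0.0200+0.0800 = 0.3500 m
S_min ≈ 0.0960+0.2667+0.4720+0.3500  ⇒  S_min = 1777/1500 m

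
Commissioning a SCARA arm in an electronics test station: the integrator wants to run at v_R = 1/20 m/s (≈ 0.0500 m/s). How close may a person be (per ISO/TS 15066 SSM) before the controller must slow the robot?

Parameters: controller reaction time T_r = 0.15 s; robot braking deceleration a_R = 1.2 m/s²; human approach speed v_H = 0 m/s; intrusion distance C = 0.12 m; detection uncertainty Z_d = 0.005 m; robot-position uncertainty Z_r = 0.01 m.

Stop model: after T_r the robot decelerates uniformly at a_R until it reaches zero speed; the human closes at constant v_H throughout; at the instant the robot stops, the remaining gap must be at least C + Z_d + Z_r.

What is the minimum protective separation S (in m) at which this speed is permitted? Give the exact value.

S_min = 689/4800 m = 0.1435 m

stop time T_s = (1/20)/(6/5) = 0.0417 s
reaction-phase robot travel = 0.0500·0.1500 = 0.0075 m
robot under decel: 0.0500²/(2·1.2000) = 0.0010 m
human over T_r+T_s: 0.0000·(0.1500+0.0417) = 0.0000 m
margins: 0.1200+0.0050+0.0100 = 0.1350 m
S_min ≈ 0.0075+0.0010+0.0000+0.1350  ⇒  S_min = 689/4800 m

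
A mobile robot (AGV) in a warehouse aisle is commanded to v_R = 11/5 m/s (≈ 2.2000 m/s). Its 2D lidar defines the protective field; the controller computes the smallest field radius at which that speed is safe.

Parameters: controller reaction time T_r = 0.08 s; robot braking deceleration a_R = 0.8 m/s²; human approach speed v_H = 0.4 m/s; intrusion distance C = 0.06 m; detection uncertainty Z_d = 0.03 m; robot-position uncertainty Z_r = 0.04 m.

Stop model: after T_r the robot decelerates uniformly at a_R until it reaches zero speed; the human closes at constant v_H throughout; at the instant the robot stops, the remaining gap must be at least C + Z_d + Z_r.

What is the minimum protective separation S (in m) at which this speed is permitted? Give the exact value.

T_s = v_R/a_R = (11/5)/(4/5) = 2.7500 s
robot covers v_R·T_r = 2.2000·0.0800 = 0.1760 m before braking
robot covers 2.2000·2.7500 − ½·0.8000·2.7500² = 3.0250 m while stopping
person approaches 0.4000·(0.0800+2.7500) = 1.1320 m
C+Z_d+Z_r = 0.0600+0.0300+0.0400 = 0.1300 m
S_min ≈ 0.1760+3.0250+1.1320+0.1300  ⇒  S_min = 4463/1000 m

S_min = 4463/1000 m = 4.4630 m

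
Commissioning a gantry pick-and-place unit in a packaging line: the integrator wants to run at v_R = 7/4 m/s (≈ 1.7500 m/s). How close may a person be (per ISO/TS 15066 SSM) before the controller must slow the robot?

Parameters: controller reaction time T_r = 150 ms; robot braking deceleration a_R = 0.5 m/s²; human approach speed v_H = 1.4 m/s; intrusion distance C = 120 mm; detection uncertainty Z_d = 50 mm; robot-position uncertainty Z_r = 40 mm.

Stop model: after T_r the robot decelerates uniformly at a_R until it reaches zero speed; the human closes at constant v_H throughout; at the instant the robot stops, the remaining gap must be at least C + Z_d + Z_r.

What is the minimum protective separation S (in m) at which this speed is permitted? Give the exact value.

stop time T_s = (7/4)/(1/2) = 3.5000 s
reaction-phase robot travel = 1.7500·0.1500 = 0.2625 m
braking distance = 1.7500²/(2·0.5000) = 3.0625 m
person approaches 1.4000·(0.1500+3.5000) = 5.1100 m
margins: 0.1200+0.0500+0.0400 = 0.2100 m
S_min ≈ 0.2625+3.0625+5.1100+0.2100  ⇒  S_min = 1729/200 m

S_min = 1729/200 m = 8.6450 m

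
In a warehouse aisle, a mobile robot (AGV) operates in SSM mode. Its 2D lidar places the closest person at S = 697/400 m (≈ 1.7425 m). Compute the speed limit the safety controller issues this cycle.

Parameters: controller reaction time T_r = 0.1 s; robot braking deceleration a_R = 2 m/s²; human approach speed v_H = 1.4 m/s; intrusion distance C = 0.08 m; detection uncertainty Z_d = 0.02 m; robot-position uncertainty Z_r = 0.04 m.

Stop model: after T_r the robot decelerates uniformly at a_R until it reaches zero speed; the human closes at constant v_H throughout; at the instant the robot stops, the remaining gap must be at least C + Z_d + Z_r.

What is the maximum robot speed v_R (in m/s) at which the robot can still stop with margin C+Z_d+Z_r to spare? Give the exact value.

v_R_max = 13/10 m/s = 1.3000 m/s

quadratic (1/4)·v² + (4/5)·v + (-117/80) = 0
  disc = (4/5)² − 4·(1/4)·(-117/80) = 841/400 ; √disc = 29/20
  v_R = (−(4/5) + 29/20) / (2·(1/4)) = 13/10 m/s
check:
T_s = v_R/a_R = (13/10)/2 = 0.6500 s
robot in T_r: 1.3000·0.1000 = 0.1300 m
robot under decel: 1.3000²/(2·2.0000) = 0.4225 m
human over T_r+T_s: 1.4000·(0.1000+0.6500) = 1.0500 m
margins: 0.0800+0.0200+0.0400 = 0.1400 m
sum ≈ 0.1300+0.4225+1.0500+0.1400 ≈ 1.7425 m = S ✓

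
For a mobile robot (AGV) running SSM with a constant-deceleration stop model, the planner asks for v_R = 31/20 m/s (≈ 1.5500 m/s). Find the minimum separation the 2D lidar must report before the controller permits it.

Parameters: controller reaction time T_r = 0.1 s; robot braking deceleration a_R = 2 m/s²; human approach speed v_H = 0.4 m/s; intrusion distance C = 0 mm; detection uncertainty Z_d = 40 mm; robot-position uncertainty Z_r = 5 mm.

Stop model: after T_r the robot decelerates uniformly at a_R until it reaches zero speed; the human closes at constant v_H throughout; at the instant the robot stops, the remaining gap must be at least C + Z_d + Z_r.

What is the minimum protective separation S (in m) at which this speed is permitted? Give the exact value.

S_min = 1841/1600 m = 1.1506 m

T_s = v_R/a_R = (31/20)/2 = 0.7750 s
robot in T_r: 1.5500·0.1000 = 0.1550 m
robot under decel: 1.5500²/(2·2.0000) = 0.6006 m
human over T_r+T_s: 0.4000·(0.1000+0.7750) = 0.3500 m
margins: 0.0000+0.0400+0.0050 = 0.0450 m
S_min ≈ 0.1550+0.6006+0.3500+0.0450  ⇒  S_min = 1841/1600 m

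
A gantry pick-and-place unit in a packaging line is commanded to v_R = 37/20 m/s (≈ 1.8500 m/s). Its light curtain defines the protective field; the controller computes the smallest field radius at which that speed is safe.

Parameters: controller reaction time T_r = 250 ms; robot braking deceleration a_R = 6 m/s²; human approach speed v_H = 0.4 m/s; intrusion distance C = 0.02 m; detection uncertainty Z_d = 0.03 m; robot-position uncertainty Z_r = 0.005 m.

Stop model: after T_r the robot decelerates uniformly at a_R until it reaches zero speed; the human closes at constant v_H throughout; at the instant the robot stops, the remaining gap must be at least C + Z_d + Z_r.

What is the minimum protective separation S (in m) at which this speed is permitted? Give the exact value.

S_min = 197/192 m = 1.0260 m

braking lasts T_s = (37/20)/6 = 0.3083 s
robot in T_r: 1.8500·0.2500 = 0.4625 m
robot under decel: 1.8500²/(2·6.0000) = 0.2852 m
human over T_r+T_s: 0.4000·(0.2500+0.3083) = 0.2233 m
C+Z_d+Z_r = 0.0200+0.0300+0.0050 = 0.0550 m
S_min ≈ 0.4625+0.2852+0.2233+0.0550  ⇒  S_min = 197/192 m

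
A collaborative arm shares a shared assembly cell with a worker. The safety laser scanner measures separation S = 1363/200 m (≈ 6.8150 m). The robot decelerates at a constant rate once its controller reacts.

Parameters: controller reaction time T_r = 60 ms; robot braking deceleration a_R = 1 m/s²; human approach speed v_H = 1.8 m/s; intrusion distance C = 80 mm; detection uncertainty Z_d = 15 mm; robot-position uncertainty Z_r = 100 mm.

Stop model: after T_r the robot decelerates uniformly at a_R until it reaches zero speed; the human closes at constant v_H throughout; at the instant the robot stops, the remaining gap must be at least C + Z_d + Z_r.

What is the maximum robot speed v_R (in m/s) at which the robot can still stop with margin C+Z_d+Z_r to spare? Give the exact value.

quadratic (1/2)·v² + (93/50)·v + (-814/125) = 0
  disc = (93/50)² − 4·(1/2)·(-814/125) = 41209/2500 ; √disc = 203/50
  v_R = (−(93/50) + 203/50) / (2·(1/2)) = 11/5 m/s
check:
T_s = v_R/a_R = (11/5)/1 = 2.2000 s
robot in T_r: 2.2000·0.0600 = 0.1320 m
braking distance = 2.2000²/(2·1.0000) = 2.4200 m
human closes 1.8000·2.2600 = 4.0680 m
residual clearance needed = 0.0800+0.0150+0.1000 = 0.1950 m
sum ≈ 0.1320+2.4200+4.0680+0.1950 ≈ 6.8150 m = S ✓

v_R_max = 11/5 m/s = 2.2000 m/s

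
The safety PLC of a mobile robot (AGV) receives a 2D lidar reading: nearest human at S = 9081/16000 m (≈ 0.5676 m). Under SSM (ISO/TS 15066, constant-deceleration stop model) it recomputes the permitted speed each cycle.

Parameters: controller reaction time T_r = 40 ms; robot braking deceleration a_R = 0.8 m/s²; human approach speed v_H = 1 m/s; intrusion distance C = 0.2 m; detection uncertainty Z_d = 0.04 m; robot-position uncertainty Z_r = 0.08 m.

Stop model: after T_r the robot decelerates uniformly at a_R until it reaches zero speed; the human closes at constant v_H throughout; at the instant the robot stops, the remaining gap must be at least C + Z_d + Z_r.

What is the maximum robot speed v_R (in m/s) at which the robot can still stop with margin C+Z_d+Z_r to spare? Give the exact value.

v_R_max = 3/20 m/s = 0.1500 m/s

collect terms ⇒ (5/8)·v_R² + (129/100)·v_R + (-3321/16000) = 0
  disc = (129/100)² − 4·(5/8)·(-3321/16000) = 349281/160000 ; √disc = 591/400
  v_R = (−(129/100) + 591/400) / (2·(5/8)) = 3/20 m/s
check:
T_s = v_R/a_R = (3/20)/(4/5) = 0.1875 s
robot in T_r: 0.1500·0.0400 = 0.0060 m
robot covers 0.1500·0.1875 − ½·0.8000·0.1875² = 0.0141 m while stopping
human over T_r+T_s: 1.0000·(0.0400+0.1875) = 0.2275 m
residual clearance needed = 0.2000+0.0400+0.0800 = 0.3200 m
sum ≈ 0.0060+0.0141+0.2275+0.3200 ≈ 0.5676 m = S ✓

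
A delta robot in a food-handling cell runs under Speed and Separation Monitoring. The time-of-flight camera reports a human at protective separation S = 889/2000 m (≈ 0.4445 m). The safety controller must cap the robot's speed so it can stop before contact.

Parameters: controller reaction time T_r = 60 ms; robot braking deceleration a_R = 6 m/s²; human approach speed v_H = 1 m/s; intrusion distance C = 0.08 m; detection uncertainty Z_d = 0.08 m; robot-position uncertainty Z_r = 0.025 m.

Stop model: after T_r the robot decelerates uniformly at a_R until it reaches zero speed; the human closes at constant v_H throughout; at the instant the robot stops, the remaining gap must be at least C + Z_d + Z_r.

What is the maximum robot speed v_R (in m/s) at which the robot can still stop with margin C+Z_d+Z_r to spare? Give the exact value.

at the boundary: (1/12)·v² + (17/75)·v + (-399/2000) = 0
  disc = (17/75)² − 4·(1/12)·(-399/2000) = 10609/90000 ; √disc = 103/300
  v_R = (−(17/75) + 103/300) / (2·(1/12)) = 7/10 m/s
check:
T_s = v_R/a_R = (7/10)/6 = 0.1167 s
robot in T_r: 0.7000·0.0600 = 0.0420 m
robot under decel: 0.7000²/(2·6.0000) = 0.0408 m
human over T_r+T_s: 1.0000·(0.0600+0.1167) = 0.1767 m
residual clearance needed = 0.0800+0.0800+0.0250 = 0.1850 m
sum ≈ 0.0420+0.0408+0.1767+0.1850 ≈ 0.4445 m = S ✓

v_R_max = 7/10 m/s = 0.7000 m/s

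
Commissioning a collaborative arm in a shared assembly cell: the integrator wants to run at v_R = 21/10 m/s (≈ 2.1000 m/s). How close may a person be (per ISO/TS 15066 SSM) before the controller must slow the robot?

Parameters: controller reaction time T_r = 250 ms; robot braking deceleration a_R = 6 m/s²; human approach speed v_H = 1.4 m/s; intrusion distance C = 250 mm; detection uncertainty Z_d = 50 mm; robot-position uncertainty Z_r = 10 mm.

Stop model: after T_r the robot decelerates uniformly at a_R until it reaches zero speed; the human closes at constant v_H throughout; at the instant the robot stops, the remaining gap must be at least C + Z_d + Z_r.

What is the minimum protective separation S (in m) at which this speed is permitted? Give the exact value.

braking lasts T_s = (21/10)/6 = 0.3500 s
reaction-phase robot travel = 2.1000·0.2500 = 0.5250 m
braking distance = 2.1000²/(2·6.0000) = 0.3675 m
human over T_r+T_s: 1.4000·(0.2500+0.3500) = 0.8400 m
residual clearance needed = 0.2500+0.0500+0.0100 = 0.3100 m
S_min ≈ 0.5250+0.3675+0.8400+0.3100  ⇒  S_min = 817/400 m

S_min = 817/400 m = 2.0425 m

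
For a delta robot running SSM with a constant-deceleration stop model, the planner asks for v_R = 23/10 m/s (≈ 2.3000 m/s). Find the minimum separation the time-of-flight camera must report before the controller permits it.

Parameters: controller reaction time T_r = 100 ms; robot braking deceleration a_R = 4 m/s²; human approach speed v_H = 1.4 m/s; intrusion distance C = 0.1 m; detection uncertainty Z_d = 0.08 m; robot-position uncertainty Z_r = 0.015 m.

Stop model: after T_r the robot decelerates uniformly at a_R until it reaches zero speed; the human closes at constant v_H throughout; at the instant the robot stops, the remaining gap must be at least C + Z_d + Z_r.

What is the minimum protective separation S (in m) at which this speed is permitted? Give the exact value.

S_min = 65/32 m = 2.0312 m

braking lasts T_s = (23/10)/4 = 0.5750 s
reaction-phase robot travel = 2.3000·0.1000 = 0.2300 m
robot under decel: 2.3000²/(2·4.0000) = 0.6613 m
person approaches 1.4000·(0.1000+0.5750) = 0.9450 m
residual clearance needed = 0.1000+0.0800+0.0150 = 0.1950 m
S_min ≈ 0.2300+0.6613+0.9450+0.1950  ⇒  S_min = 65/32 m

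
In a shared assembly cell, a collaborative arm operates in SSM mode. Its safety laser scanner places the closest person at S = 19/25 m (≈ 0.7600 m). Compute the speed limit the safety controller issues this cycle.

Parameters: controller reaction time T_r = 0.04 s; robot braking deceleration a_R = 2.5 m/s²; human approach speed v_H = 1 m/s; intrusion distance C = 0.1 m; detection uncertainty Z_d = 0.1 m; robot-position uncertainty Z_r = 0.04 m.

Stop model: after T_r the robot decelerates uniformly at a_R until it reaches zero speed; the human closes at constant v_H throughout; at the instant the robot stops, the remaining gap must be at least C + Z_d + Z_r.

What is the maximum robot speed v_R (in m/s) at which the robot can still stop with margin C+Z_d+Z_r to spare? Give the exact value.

quadratic (1/5)·v² + (11/25)·v + (-12/25) = 0
  disc = (11/25)² − 4·(1/5)·(-12/25) = 361/625 ; √disc = 19/25
  v_R = (−(11/25) + 19/25) / (2·(1/5)) = 4/5 m/s
check:
braking lasts T_s = (4/5)/(5/2) = 0.3200 s
robot covers v_R·T_r = 0.8000·0.0400 = 0.0320 m before braking
braking distance = 0.8000²/(2·2.5000) = 0.1280 m
human over T_r+T_s: 1.0000·(0.0400+0.3200) = 0.3600 m
residual clearance needed = 0.1000+0.1000+0.0400 = 0.2400 m
sum ≈ 0.0320+0.1280+0.3600+0.2400 ≈ 0.7600 m = S ✓

v_R_max = 4/5 m/s = 0.8000 m/s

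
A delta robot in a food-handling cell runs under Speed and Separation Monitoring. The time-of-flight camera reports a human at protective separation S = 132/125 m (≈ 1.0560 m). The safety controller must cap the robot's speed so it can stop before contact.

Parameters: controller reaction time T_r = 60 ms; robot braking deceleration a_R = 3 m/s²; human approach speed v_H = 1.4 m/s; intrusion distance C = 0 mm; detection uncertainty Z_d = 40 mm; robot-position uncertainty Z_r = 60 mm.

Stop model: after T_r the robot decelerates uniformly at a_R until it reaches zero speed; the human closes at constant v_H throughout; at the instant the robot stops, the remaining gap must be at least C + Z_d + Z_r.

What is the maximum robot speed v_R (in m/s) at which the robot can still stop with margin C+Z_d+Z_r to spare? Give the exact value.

quadratic (1/6)·v² + (79/150)·v + (-109/125) = 0
  disc = (79/150)² − 4·(1/6)·(-109/125) = 19321/22500 ; √disc = 139/150
  v_R = (−(79/150) + 139/150) / (2·(1/6)) = 6/5 m/s
check:
stop time T_s = (6/5)/3 = 0.4000 s
robot covers v_R·T_r = 1.2000·0.0600 = 0.0720 m before braking
braking distance = 1.2000²/(2·3.0000) = 0.2400 m
human over T_r+T_s: 1.4000·(0.0600+0.4000) = 0.6440 m
C+Z_d+Z_r = 0.0000+0.0400+0.0600 = 0.1000 m
sum ≈ 0.0720+0.2400+0.6440+0.1000 ≈ 1.0560 m = S ✓

v_R_max = 6/5 m/s = 1.2000 m/s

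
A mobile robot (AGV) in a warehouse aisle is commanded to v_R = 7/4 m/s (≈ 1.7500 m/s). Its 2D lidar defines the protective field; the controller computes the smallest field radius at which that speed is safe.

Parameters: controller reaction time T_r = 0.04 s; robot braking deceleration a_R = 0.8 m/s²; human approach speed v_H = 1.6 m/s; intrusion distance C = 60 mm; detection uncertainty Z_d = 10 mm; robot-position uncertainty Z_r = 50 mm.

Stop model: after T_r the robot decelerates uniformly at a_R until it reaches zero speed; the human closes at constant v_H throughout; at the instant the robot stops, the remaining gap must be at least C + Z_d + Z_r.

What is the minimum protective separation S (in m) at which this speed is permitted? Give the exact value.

T_s = v_R/a_R = (7/4)/(4/5) = 2.1875 s
robot covers v_R·T_r = 1.7500·0.0400 = 0.0700 m before braking
braking distance = 1.7500²/(2·0.8000) = 1.9141 m
person approaches 1.6000·(0.0400+2.1875) = 3.5640 m
residual clearance needed = 0.0600+0.0100+0.0500 = 0.1200 m
S_min ≈ 0.0700+1.9141+3.5640+0.1200  ⇒  S_min = 90689/16000 m

S_min = 90689/16000 m = 5.6681 m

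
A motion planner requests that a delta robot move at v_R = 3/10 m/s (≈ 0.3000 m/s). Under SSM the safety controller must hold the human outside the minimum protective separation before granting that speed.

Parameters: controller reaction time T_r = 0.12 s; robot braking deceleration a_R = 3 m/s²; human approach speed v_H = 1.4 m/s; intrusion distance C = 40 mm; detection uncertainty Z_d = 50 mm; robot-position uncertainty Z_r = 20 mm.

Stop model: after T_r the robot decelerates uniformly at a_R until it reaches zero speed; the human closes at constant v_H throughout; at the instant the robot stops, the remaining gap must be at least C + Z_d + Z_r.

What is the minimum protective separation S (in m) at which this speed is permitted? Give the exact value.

T_s = v_R/a_R = (3/10)/3 = 0.1000 s
reaction-phase robot travel = 0.3000·0.1200 = 0.0360 m
robot covers 0.3000·0.1000 − ½·3.0000·0.1000² = 0.0150 m while stopping
human closes 1.4000·0.2200 = 0.3080 m
residual clearance needed = 0.0400+0.0500+0.0200 = 0.1100 m
S_min ≈ 0.0360+0.0150+0.3080+0.1100  ⇒  S_min = 469/1000 m

S_min = 469/1000 m = 0.4690 m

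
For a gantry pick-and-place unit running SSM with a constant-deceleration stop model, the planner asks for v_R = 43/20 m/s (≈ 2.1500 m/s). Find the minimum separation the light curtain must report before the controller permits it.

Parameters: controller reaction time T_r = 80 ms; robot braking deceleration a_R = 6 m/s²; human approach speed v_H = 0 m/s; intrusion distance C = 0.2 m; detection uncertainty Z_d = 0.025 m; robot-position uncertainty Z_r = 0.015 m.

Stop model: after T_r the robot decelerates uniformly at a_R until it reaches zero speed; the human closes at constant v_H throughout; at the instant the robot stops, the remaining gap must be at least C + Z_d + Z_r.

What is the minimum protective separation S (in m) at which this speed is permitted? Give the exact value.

S_min = 19133/24000 m = 0.7972 m

stop time T_s = (43/20)/6 = 0.3583 s
robot in T_r: 2.1500·0.0800 = 0.1720 m
braking distance = 2.1500²/(2·6.0000) = 0.3852 m
human over T_r+T_s: 0.0000·(0.0800+0.3583) = 0.0000 m
residual clearance needed = 0.2000+0.0250+0.0150 = 0.2400 m
S_min ≈ 0.1720+0.3852+0.0000+0.2400  ⇒  S_min = 19133/24000 m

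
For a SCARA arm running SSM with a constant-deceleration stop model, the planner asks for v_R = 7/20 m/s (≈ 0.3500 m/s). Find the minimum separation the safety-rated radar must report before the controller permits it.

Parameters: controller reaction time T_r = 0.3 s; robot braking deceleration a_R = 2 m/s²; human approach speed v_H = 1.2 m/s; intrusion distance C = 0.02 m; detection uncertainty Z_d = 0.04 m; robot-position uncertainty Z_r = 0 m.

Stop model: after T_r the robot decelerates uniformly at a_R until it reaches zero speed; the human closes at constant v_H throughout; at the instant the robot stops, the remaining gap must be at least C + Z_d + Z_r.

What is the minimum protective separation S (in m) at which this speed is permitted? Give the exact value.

S_min = 49/64 m = 0.7656 m

braking lasts T_s = (7/20)/2 = 0.1750 s
robot covers v_R·T_r = 0.3500·0.3000 = 0.1050 m before braking
braking distance = 0.3500²/(2·2.0000) = 0.0306 m
person approaches 1.2000·(0.3000+0.1750) = 0.5700 m
residual clearance needed = 0.0200+0.0400+0.0000 = 0.0600 m
S_min ≈ 0.1050+0.0306+0.5700+0.0600  ⇒  S_min = 49/64 m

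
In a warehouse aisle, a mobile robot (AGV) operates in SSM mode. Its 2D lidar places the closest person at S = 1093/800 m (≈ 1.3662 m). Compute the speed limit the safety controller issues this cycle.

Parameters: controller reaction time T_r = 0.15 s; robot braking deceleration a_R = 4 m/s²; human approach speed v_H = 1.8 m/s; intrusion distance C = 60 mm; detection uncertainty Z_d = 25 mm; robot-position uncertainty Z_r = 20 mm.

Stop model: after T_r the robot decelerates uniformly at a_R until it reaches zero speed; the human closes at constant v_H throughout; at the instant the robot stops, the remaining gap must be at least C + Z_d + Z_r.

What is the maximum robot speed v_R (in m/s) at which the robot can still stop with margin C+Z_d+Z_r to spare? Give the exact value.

collect terms ⇒ (1/8)·v_R² + (3/5)·v_R + (-793/800) = 0
  disc = (3/5)² − 4·(1/8)·(-793/800) = 1369/1600 ; √disc = 37/40
  v_R = (−(3/5) + 37/40) / (2·(1/8)) = 13/10 m/s
check:
stop time T_s = (13/10)/4 = 0.3250 s
robot in T_r: 1.3000·0.1500 = 0.1950 m
braking distance = 1.3000²/(2·4.0000) = 0.2112 m
person approaches 1.8000·(0.1500+0.3250) = 0.8550 m
C+Z_d+Z_r = 0.0600+0.0250+0.0200 = 0.1050 m
sum ≈ 0.1950+0.2112+0.8550+0.1050 ≈ 1.3662 m = S ✓

v_R_max = 13/10 m/s = 1.3000 m/s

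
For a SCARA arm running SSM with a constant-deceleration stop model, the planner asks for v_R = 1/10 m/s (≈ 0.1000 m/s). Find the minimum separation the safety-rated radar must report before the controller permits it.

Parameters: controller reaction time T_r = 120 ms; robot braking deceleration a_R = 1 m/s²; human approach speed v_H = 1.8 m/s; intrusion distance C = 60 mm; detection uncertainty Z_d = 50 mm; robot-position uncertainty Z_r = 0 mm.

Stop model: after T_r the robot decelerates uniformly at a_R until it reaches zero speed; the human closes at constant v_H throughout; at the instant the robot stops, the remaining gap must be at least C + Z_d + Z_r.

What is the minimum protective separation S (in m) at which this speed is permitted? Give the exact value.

T_s = v_R/a_R = (1/10)/1 = 0.1000 s
robot covers v_R·T_r = 0.1000·0.1200 = 0.0120 m before braking
braking distance = 0.1000²/(2·1.0000) = 0.0050 m
person approaches 1.8000·(0.1200+0.1000) = 0.3960 m
margins: 0.0600+0.0500+0.0000 = 0.1100 m
S_min ≈ 0.0120+0.0050+0.3960+0.1100  ⇒  S_min = 523/1000 m

S_min = 523/1000 m = 0.5230 m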